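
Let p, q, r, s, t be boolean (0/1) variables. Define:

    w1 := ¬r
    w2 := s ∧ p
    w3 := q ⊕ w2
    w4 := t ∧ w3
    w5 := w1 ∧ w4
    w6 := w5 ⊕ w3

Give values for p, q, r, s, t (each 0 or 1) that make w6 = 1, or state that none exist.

Check with p=1 q=0 r=1 s=1 t=0:
w1 = ¬r = ¬1 = 0
w2 = s ∧ p = 1 ∧ 1 = 1
w3 = q ⊕ w2 = 0 ⊕ 1 = 1
w4 = t ∧ w3 = 0 ∧ 1 = 0
w5 = w1 ∧ w4 = 0 ∧ 0 = 0
w6 = w5 ⊕ w3 = 0 ⊕ 1 = 1
So w6 = 1 as required.

p=1 q=0 r=1 s=1 t=0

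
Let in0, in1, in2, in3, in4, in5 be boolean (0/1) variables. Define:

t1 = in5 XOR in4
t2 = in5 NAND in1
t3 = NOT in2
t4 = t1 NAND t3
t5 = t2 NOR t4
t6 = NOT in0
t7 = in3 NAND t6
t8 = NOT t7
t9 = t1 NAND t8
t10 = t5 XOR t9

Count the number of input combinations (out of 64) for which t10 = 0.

10

t10 = t5 XOR t9 must be 0, so t5 and t9 are equal.
Enumerating the 64 input combinations, 10 give t10 = 0 and 54 give t10 = 1.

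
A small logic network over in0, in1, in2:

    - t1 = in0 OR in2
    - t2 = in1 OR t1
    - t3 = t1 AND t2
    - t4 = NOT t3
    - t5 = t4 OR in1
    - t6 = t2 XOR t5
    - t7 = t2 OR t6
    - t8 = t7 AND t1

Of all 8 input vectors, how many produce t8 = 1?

t8 = t7 AND t1 must be 1, so both t7 = 1 and t1 = 1.
t7 = t2 OR t6 must be 1, so at least one of t2, t6 is 1.
t1 = in0 OR in2 must be 1, so at least one of in0, in2 is 1.
Enumerating the 8 input combinations, 6 give t8 = 1 and 2 give t8 = 0.

6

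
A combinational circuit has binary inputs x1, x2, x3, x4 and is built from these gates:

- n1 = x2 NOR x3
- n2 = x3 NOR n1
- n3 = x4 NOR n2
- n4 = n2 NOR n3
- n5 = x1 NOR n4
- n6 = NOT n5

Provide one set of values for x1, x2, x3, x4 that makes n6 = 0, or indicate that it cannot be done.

x1=0, x2=1, x3=1, x4=0

n6 = NOT n5 must be 0, so n5 = 1.
n5 = x1 NOR n4 must be 1, so both x1 = 0 and n4 = 0.
Check with x1=0, x2=1, x3=1, x4=0:
n1 = x2 NOR x3 = 1 NOR 1 = 0
n2 = x3 NOR n1 = 1 NOR 0 = 0
n3 = x4 NOR n2 = 0 NOR 0 = 1
n4 = n2 NOR n3 = 0 NOR 1 = 0
n5 = x1 NOR n4 = 0 NOR 0 = 1
n6 = NOT n5 = NOT 1 = 0
So n6 = 0 as required.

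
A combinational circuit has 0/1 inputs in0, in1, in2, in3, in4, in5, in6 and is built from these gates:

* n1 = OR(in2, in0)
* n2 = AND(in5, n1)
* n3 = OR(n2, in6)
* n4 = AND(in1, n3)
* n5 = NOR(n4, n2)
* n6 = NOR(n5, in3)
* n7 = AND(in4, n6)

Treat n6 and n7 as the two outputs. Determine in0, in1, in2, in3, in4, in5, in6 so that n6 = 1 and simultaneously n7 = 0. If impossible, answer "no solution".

Check with in0=0, in1=1, in2=1, in3=0, in4=0, in5=1, in6=0:
n1 = OR(in2, in0) = OR(1, 0) = 1
n2 = AND(in5, n1) = AND(1, 1) = 1
n3 = OR(n2, in6) = OR(1, 0) = 1
n4 = AND(in1, n3) = AND(1, 1) = 1
n5 = NOR(n4, n2) = NOR(1, 1) = 0
n6 = NOR(n5, in3) = NOR(0, 0) = 1
n7 = AND(in4, n6) = AND(0, 1) = 0
So n6 = 1 and n7 = 0.

in0=0, in1=1, in2=1, in3=0, in4=0, in5=1, in6=0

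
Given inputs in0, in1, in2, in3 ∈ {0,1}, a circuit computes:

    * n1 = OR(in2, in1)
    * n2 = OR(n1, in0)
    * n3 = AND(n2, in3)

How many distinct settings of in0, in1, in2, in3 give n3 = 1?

n3 = AND(n2, in3) must be 1, so both n2 = 1 and in3 = 1.
n2 = OR(n1, in0) must be 1, so at least one of n1, in0 is 1.
Enumerating the 16 input combinations, 7 give n3 = 1 and 9 give n3 = 0.

7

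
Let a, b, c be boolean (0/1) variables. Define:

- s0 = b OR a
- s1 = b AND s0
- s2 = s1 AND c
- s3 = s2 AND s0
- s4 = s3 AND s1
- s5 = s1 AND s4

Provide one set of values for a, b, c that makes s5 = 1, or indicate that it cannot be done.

s5 = s1 AND s4 must be 1, so both s1 = 1 and s4 = 1.
s1 = b AND s0 must be 1, so both b = 1 and s0 = 1.
s4 = s3 AND s1 must be 1, so both s3 = 1 and s1 = 1.
Check with a=0, b=1, c=1:
s0 = b OR a = 1 OR 0 = 1
s1 = b AND s0 = 1 AND 1 = 1
s2 = s1 AND c = 1 AND 1 = 1
s3 = s2 AND s0 = 1 AND 1 = 1
s4 = s3 AND s1 = 1 AND 1 = 1
s5 = s1 AND s4 = 1 AND 1 = 1
So s5 = 1 as required.

a=0, b=1, c=1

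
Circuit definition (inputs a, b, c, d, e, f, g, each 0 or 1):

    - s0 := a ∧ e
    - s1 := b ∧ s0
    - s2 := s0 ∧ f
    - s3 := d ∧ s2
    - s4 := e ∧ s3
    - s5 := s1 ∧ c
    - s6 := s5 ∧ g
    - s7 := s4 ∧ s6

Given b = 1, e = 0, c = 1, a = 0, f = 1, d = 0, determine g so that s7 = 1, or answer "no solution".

no solution exists

With b = 1, e = 0, c = 1, a = 0, f = 1, d = 0 fixed, none of the 2 settings of g give s7 = 1.
For example, with g=1:
s0 = a ∧ e = 0 ∧ 0 = 0
s1 = b ∧ s0 = 1 ∧ 0 = 0
s2 = s0 ∧ f = 0 ∧ 1 = 0
s3 = d ∧ s2 = 0 ∧ 0 = 0
s4 = e ∧ s3 = 0 ∧ 0 = 0
s5 = s1 ∧ c = 0 ∧ 1 = 0
s6 = s5 ∧ g = 0 ∧ 1 = 0
s7 = s4 ∧ s6 = 0 ∧ 0 = 0
giving s7 = 0 ≠ 1.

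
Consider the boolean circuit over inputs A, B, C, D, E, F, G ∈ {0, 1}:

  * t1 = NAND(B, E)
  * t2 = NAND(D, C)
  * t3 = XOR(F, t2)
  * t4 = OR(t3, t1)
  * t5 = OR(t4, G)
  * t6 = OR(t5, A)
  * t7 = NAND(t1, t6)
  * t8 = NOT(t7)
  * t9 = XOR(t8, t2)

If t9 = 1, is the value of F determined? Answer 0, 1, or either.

either

Both values of F occur among assignments with t9 = 1:
  F=0: A=0, B=0, C=1, D=1, E=0, F=0, G=0
  F=1: A=0, B=0, C=1, D=1, E=0, F=1, G=0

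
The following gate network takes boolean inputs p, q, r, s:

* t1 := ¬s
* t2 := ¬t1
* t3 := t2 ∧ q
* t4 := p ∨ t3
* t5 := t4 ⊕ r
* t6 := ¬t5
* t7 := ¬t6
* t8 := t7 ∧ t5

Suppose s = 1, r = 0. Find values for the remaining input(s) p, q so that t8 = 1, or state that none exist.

Check with s = 1, r = 0 and p=1, q=1:
t1 = ¬s = ¬1 = 0
t2 = ¬t1 = ¬0 = 1
t3 = t2 ∧ q = 1 ∧ 1 = 1
t4 = p ∨ t3 = 1 ∨ 1 = 1
t5 = t4 ⊕ r = 1 ⊕ 0 = 1
t6 = ¬t5 = ¬1 = 0
t7 = ¬t6 = ¬0 = 1
t8 = t7 ∧ t5 = 1 ∧ 1 = 1
So t8 = 1.

p=1, q=1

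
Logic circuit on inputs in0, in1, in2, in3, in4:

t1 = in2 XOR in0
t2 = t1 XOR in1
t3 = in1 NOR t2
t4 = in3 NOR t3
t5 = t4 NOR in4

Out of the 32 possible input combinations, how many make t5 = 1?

10

t5 = t4 NOR in4 must be 1, so both t4 = 0 and in4 = 0.
t4 = in3 NOR t3 must be 0, so at least one of in3, t3 is 1.
Enumerating the 32 input combinations, 10 give t5 = 1 and 22 give t5 = 0.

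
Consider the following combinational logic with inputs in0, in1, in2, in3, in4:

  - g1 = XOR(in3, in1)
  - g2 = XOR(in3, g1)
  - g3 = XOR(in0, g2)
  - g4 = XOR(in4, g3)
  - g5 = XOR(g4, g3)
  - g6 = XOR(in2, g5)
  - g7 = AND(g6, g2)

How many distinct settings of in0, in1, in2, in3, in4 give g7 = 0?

g7 = AND(g6, g2) must be 0, so at least one of g6, g2 is 0.
Enumerating the 32 input combinations, 24 give g7 = 0 and 8 give g7 = 1.

24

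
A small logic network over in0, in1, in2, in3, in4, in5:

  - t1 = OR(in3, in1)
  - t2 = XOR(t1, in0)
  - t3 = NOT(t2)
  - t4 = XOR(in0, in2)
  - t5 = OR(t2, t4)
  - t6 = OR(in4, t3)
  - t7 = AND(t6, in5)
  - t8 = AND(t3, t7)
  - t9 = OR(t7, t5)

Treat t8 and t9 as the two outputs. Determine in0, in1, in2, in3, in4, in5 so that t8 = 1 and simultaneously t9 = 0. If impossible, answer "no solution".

Across all 64 input combinations, none give both t8 = 1 and t9 = 0.

no solution exists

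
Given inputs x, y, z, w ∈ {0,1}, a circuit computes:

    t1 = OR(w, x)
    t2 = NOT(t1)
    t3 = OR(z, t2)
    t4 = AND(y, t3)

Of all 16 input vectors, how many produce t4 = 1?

t4 = AND(y, t3) must be 1, so both y = 1 and t3 = 1.
t3 = OR(z, t2) must be 1, so at least one of z, t2 is 1.
Satisfying assignments:
  x=0, y=1, z=0, w=0
  x=0, y=1, z=1, w=0
  x=0, y=1, z=1, w=1
  x=1, y=1, z=1, w=0
  x=1, y=1, z=1, w=1

5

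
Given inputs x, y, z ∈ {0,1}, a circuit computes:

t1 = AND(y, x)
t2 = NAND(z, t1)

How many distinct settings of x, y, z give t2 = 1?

t2 = NAND(z, t1) must be 1, so at least one of z, t1 is 0.
Enumerating the 8 input combinations, 7 give t2 = 1 and 1 give t2 = 0.

7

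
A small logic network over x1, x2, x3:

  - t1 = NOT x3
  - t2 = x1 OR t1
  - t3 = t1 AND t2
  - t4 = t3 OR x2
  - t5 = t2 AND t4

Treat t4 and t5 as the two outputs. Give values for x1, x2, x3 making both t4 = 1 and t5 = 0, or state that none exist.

Check with x1=0 x2=1 x3=1:
t1 = NOT x3 = NOT 1 = 0
t2 = x1 OR t1 = 0 OR 0 = 0
t3 = t1 AND t2 = 0 AND 0 = 0
t4 = t3 OR x2 = 0 OR 1 = 1
t5 = t2 AND t4 = 0 AND 1 = 0
So t4 = 1 and t5 = 0.

x1=0 x2=1 x3=1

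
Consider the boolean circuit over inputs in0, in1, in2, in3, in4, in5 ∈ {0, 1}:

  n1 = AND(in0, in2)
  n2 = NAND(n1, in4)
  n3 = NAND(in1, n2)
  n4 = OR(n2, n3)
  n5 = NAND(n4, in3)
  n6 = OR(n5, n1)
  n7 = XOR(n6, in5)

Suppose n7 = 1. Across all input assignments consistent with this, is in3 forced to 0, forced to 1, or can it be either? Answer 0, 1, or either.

Both values of in3 occur among assignments with n7 = 1:
  in3=0: in0=0, in1=0, in2=0, in3=0, in4=0, in5=0
  in3=1: in0=0, in1=0, in2=0, in3=1, in4=0, in5=1

either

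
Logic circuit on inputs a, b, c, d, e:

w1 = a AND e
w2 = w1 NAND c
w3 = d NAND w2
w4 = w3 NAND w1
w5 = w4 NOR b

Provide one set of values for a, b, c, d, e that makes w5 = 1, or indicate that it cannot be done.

a=1, b=0, c=0, d=0, e=1

Check with a=1, b=0, c=0, d=0, e=1:
w1 = a AND e = 1 AND 1 = 1
w2 = w1 NAND c = 1 NAND 0 = 1
w3 = d NAND w2 = 0 NAND 1 = 1
w4 = w3 NAND w1 = 1 NAND 1 = 0
w5 = w4 NOR b = 0 NOR 0 = 1
So w5 = 1 as required.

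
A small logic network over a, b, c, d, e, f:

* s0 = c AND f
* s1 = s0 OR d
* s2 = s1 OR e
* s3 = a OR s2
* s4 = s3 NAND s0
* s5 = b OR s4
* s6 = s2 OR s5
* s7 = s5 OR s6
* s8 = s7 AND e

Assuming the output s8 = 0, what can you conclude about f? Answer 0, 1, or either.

Both values of f occur among assignments with s8 = 0:
  f=0: a=0, b=0, c=0, d=0, e=0, f=0
  f=1: a=0, b=0, c=0, d=0, e=0, f=1

either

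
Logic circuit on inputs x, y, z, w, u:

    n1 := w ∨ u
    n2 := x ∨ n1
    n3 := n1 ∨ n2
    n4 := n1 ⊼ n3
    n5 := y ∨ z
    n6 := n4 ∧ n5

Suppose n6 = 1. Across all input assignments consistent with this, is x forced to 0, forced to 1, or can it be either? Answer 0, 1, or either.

Both values of x occur among assignments with n6 = 1:
  x=0: x=0, y=0, z=1, w=0, u=0
  x=1: x=1, y=0, z=1, w=0, u=0

either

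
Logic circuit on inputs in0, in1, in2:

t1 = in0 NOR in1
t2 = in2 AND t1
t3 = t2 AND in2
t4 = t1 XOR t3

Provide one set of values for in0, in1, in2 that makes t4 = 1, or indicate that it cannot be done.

in0=0, in1=0, in2=0

Check with in0=0, in1=0, in2=0:
t1 = in0 NOR in1 = 0 NOR 0 = 1
t2 = in2 AND t1 = 0 AND 1 = 0
t3 = t2 AND in2 = 0 AND 0 = 0
t4 = t1 XOR t3 = 1 XOR 0 = 1
So t4 = 1 as required.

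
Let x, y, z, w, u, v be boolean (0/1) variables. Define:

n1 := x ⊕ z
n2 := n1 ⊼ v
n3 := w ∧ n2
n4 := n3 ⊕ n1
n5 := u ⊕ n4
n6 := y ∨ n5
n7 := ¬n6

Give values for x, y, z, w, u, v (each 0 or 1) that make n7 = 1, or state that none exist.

x=0, y=0, z=1, w=0, u=1, v=1

Check with x=0, y=0, z=1, w=0, u=1, v=1:
n1 = x ⊕ z = 0 ⊕ 1 = 1
n2 = n1 ⊼ v = 1 ⊼ 1 = 0
n3 = w ∧ n2 = 0 ∧ 0 = 0
n4 = n3 ⊕ n1 = 0 ⊕ 1 = 1
n5 = u ⊕ n4 = 1 ⊕ 1 = 0
n6 = y ∨ n5 = 0 ∨ 0 = 0
n7 = ¬n6 = ¬0 = 1
So n7 = 1 as required.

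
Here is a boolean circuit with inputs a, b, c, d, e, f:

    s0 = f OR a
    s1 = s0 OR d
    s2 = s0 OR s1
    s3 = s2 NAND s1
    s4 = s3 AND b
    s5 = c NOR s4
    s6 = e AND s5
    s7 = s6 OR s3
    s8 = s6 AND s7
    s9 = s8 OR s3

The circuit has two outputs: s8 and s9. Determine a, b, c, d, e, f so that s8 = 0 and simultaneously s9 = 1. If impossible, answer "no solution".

a=0, b=0, c=1, d=0, e=0, f=0

Check with a=0, b=0, c=1, d=0, e=0, f=0:
s0 = f OR a = 0 OR 0 = 0
s1 = s0 OR d = 0 OR 0 = 0
s2 = s0 OR s1 = 0 OR 0 = 0
s3 = s2 NAND s1 = 0 NAND 0 = 1
s4 = s3 AND b = 1 AND 0 = 0
s5 = c NOR s4 = 1 NOR 0 = 0
s6 = e AND s5 = 0 AND 0 = 0
s7 = s6 OR s3 = 0 OR 1 = 1
s8 = s6 AND s7 = 0 AND 1 = 0
s9 = s8 OR s3 = 0 OR 1 = 1
So s8 = 0 and s9 = 1.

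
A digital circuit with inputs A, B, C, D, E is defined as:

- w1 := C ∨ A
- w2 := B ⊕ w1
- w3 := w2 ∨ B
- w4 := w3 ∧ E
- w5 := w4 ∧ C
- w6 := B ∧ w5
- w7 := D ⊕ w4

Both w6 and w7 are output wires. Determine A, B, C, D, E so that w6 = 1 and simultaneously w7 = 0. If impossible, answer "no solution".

A=0, B=1, C=1, D=1, E=1

Check with A=0, B=1, C=1, D=1, E=1:
w1 = C ∨ A = 1 ∨ 0 = 1
w2 = B ⊕ w1 = 1 ⊕ 1 = 0
w3 = w2 ∨ B = 0 ∨ 1 = 1
w4 = w3 ∧ E = 1 ∧ 1 = 1
w5 = w4 ∧ C = 1 ∧ 1 = 1
w6 = B ∧ w5 = 1 ∧ 1 = 1
w7 = D ⊕ w4 = 1 ⊕ 1 = 0
So w6 = 1 and w7 = 0.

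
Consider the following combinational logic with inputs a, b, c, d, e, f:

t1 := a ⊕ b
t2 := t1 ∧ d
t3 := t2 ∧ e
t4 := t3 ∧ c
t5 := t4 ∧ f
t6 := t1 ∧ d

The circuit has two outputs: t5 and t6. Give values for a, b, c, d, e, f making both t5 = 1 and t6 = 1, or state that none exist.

Check with a=1 b=0 c=1 d=1 e=1 f=1:
t1 = a ⊕ b = 1 ⊕ 0 = 1
t2 = t1 ∧ d = 1 ∧ 1 = 1
t3 = t2 ∧ e = 1 ∧ 1 = 1
t4 = t3 ∧ c = 1 ∧ 1 = 1
t5 = t4 ∧ f = 1 ∧ 1 = 1
t6 = t1 ∧ d = 1 ∧ 1 = 1
So t5 = 1 and t6 = 1.

a=1 b=0 c=1 d=1 e=1 f=1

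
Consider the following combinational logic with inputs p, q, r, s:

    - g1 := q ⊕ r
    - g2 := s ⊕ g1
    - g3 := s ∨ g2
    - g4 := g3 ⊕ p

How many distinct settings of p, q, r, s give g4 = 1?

g4 = g3 ⊕ p must be 1, so g3 and p differ.
Enumerating the 16 input combinations, 8 give g4 = 1 and 8 give g4 = 0.

8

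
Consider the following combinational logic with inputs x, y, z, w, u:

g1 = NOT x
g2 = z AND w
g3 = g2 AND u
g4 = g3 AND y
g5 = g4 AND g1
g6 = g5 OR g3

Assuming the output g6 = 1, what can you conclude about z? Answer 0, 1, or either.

1

g6 = g5 OR g3 must be 1, so at least one of g5, g3 is 1.
Every assignment with g6 = 1 has z = 1; there are 4 such assignment(s).
  x=0, y=0, z=1, w=1, u=1
  x=0, y=1, z=1, w=1, u=1
  x=1, y=0, z=1, w=1, u=1
  x=1, y=1, z=1, w=1, u=1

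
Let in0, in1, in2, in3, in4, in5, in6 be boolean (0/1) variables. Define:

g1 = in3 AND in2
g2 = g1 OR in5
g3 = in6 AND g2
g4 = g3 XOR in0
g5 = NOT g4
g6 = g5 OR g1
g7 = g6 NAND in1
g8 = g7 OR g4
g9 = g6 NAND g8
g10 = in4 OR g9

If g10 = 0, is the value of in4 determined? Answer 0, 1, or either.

0

g10 = in4 OR g9 must be 0, so both in4 = 0 and g9 = 0.
g9 = g6 NAND g8 must be 0, so both g6 = 1 and g8 = 1.
Every assignment with g10 = 0 has in4 = 0; there are 24 such assignment(s).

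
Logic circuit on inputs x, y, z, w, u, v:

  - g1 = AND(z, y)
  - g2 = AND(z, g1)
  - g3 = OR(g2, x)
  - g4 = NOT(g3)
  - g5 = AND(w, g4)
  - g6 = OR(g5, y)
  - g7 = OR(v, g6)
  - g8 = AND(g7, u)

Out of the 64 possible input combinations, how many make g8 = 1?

g8 = AND(g7, u) must be 1, so both g7 = 1 and u = 1.
Enumerating the 64 input combinations, 26 give g8 = 1 and 38 give g8 = 0.

26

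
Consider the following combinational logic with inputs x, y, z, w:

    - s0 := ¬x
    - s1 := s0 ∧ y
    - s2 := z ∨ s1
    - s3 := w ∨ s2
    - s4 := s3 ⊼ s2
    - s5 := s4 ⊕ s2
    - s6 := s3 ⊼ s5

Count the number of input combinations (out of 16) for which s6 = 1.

3

s6 = s3 ⊼ s5 must be 1, so at least one of s3, s5 is 0.
Satisfying assignments:
  x=0, y=0, z=0, w=0
  x=1, y=0, z=0, w=0
  x=1, y=1, z=0, w=0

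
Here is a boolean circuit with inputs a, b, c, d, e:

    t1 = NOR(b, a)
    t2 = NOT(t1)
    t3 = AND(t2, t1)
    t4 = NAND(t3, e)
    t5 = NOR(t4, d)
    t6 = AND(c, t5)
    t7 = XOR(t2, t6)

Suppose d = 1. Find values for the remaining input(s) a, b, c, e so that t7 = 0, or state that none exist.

a=0 b=0 c=0 e=1

Check with d = 1 and a=0, b=0, c=0, e=1:
t1 = NOR(b, a) = NOR(0, 0) = 1
t2 = NOT(t1) = NOT 1 = 0
t3 = AND(t2, t1) = AND(0, 1) = 0
t4 = NAND(t3, e) = NAND(0, 1) = 1
t5 = NOR(t4, d) = NOR(1, 1) = 0
t6 = AND(c, t5) = AND(0, 0) = 0
t7 = XOR(t2, t6) = XOR(0, 0) = 0
So t7 = 0.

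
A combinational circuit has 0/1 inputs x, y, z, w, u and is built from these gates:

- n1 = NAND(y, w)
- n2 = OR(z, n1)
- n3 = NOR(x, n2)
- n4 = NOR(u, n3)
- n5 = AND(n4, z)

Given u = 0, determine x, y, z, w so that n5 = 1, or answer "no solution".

x=1, y=0, z=1, w=0

n5 = AND(n4, z) must be 1, so both n4 = 1 and z = 1.
n4 = NOR(u, n3) must be 1, so both u = 0 and n3 = 0.
Check with u = 0 and x=1, y=0, z=1, w=0:
n1 = NAND(y, w) = NAND(0, 0) = 1
n2 = OR(z, n1) = OR(1, 1) = 1
n3 = NOR(x, n2) = NOR(1, 1) = 0
n4 = NOR(u, n3) = NOR(0, 0) = 1
n5 = AND(n4, z) = AND(1, 1) = 1
So n5 = 1.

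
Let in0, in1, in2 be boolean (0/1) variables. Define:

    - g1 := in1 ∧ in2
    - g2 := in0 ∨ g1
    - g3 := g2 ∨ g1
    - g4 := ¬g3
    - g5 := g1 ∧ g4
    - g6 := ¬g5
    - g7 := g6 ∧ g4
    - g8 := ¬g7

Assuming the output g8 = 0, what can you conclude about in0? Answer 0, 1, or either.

0

g8 = ¬g7 must be 0, so g7 = 1.
g7 = g6 ∧ g4 must be 1, so both g6 = 1 and g4 = 1.
Every assignment with g8 = 0 has in0 = 0; there are 3 such assignment(s).
  in0=0, in1=0, in2=0
  in0=0, in1=0, in2=1
  in0=0, in1=1, in2=0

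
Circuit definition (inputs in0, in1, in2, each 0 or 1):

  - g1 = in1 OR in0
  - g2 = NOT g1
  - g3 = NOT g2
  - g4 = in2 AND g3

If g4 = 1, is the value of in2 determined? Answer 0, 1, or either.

g4 = in2 AND g3 must be 1, so both in2 = 1 and g3 = 1.
g3 = NOT g2 must be 1, so g2 = 0.
Every assignment with g4 = 1 has in2 = 1; there are 3 such assignment(s).
  in0=0, in1=1, in2=1
  in0=1, in1=0, in2=1
  in0=1, in1=1, in2=1

1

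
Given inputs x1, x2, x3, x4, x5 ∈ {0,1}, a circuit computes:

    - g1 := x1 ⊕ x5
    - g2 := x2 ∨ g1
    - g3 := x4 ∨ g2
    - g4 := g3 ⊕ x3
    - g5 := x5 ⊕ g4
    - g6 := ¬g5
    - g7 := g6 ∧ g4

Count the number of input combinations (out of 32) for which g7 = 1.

g7 = g6 ∧ g4 must be 1, so both g6 = 1 and g4 = 1.
g6 = ¬g5 must be 1, so g5 = 0.
Enumerating the 32 input combinations, 8 give g7 = 1 and 24 give g7 = 0.

8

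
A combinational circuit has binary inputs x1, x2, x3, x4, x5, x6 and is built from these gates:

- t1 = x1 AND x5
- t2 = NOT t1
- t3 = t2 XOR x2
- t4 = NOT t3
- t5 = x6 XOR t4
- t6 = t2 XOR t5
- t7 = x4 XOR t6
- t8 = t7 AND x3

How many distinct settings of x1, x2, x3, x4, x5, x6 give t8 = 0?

t8 = t7 AND x3 must be 0, so at least one of t7, x3 is 0.
Enumerating the 64 input combinations, 48 give t8 = 0 and 16 give t8 = 1.

48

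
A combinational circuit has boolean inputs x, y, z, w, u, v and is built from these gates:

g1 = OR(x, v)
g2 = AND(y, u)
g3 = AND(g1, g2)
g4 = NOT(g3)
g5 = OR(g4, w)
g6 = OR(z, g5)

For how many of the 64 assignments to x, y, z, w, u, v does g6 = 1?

g6 = OR(z, g5) must be 1, so at least one of z, g5 is 1.
Enumerating the 64 input combinations, 61 give g6 = 1 and 3 give g6 = 0.

61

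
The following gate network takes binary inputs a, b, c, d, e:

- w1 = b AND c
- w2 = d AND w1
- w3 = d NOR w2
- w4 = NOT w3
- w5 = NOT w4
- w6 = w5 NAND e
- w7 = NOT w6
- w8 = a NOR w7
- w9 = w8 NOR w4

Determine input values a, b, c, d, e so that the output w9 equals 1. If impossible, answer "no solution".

w9 = w8 NOR w4 must be 1, so both w8 = 0 and w4 = 0.
w8 = a NOR w7 must be 0, so at least one of a, w7 is 1.
w4 = NOT w3 must be 0, so w3 = 1.
Check with a=1, b=0, c=0, d=0, e=0:
w1 = b AND c = 0 AND 0 = 0
w2 = d AND w1 = 0 AND 0 = 0
w3 = d NOR w2 = 0 NOR 0 = 1
w4 = NOT w3 = NOT 1 = 0
w5 = NOT w4 = NOT 0 = 1
w6 = w5 NAND e = 1 NAND 0 = 1
w7 = NOT w6 = NOT 1 = 0
w8 = a NOR w7 = 1 NOR 0 = 0
w9 = w8 NOR w4 = 0 NOR 0 = 1
So w9 = 1 as required.

a=1, b=0, c=0, d=0, e=0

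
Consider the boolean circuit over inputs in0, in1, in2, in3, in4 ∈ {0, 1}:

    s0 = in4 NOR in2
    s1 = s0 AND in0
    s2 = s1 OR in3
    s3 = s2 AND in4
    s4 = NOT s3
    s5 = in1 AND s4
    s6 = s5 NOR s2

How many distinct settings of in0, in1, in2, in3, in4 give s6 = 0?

25

s6 = s5 NOR s2 must be 0, so at least one of s5, s2 is 1.
Enumerating the 32 input combinations, 25 give s6 = 0 and 7 give s6 = 1.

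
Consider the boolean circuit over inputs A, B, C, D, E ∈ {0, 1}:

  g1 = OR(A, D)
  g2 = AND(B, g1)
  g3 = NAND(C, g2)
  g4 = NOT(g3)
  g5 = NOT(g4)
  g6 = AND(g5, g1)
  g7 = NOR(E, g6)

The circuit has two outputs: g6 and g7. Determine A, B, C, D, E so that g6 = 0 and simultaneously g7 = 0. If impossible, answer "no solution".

A=1, B=1, C=1, D=1, E=1

Check with A=1, B=1, C=1, D=1, E=1:
g1 = OR(A, D) = OR(1, 1) = 1
g2 = AND(B, g1) = AND(1, 1) = 1
g3 = NAND(C, g2) = NAND(1, 1) = 0
g4 = NOT(g3) = NOT 0 = 1
g5 = NOT(g4) = NOT 1 = 0
g6 = AND(g5, g1) = AND(0, 1) = 0
g7 = NOR(E, g6) = NOR(1, 0) = 0
So g6 = 0 and g7 = 0.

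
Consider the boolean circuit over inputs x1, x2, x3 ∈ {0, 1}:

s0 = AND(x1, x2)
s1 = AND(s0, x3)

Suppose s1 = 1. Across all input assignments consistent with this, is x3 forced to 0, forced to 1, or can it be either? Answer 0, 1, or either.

s1 = AND(s0, x3) must be 1, so both s0 = 1 and x3 = 1.
Every assignment with s1 = 1 has x3 = 1; there are 1 such assignment(s).
  x1=1, x2=1, x3=1

1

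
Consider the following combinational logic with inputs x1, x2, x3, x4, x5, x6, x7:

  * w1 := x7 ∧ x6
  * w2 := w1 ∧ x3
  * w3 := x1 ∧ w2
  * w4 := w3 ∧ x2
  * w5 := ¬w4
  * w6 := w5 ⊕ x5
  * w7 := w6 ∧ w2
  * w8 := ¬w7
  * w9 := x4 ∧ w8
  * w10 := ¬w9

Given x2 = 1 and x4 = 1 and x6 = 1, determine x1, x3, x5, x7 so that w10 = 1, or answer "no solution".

x1=0, x3=1, x5=0, x7=1

w10 = ¬w9 must be 1, so w9 = 0.
w9 = x4 ∧ w8 must be 0, so at least one of x4, w8 is 0.
Check with x2 = 1 and x4 = 1 and x6 = 1 and x1=0, x3=1, x5=0, x7=1:
w1 = x7 ∧ x6 = 1 ∧ 1 = 1
w2 = w1 ∧ x3 = 1 ∧ 1 = 1
w3 = x1 ∧ w2 = 0 ∧ 1 = 0
w4 = w3 ∧ x2 = 0 ∧ 1 = 0
w5 = ¬w4 = ¬0 = 1
w6 = w5 ⊕ x5 = 1 ⊕ 0 = 1
w7 = w6 ∧ w2 = 1 ∧ 1 = 1
w8 = ¬w7 = ¬1 = 0
w9 = x4 ∧ w8 = 1 ∧ 0 = 0
w10 = ¬w9 = ¬0 = 1
So w10 = 1.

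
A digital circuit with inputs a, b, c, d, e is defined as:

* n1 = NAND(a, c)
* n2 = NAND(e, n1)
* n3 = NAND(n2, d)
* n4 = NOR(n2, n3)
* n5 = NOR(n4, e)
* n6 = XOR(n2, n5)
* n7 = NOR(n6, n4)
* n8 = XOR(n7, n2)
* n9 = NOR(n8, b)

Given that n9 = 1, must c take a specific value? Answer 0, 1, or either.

Both values of c occur among assignments with n9 = 1:
  c=0: a=0, b=0, c=0, d=0, e=0
  c=1: a=0, b=0, c=1, d=0, e=0

either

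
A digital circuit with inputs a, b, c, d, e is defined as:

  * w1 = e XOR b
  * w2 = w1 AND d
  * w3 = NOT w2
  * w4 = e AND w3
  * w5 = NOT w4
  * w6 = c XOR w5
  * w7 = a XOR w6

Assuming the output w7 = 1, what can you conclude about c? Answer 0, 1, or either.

Both values of c occur among assignments with w7 = 1:
  c=0: a=0, b=0, c=0, d=0, e=0
  c=1: a=0, b=0, c=1, d=0, e=1

either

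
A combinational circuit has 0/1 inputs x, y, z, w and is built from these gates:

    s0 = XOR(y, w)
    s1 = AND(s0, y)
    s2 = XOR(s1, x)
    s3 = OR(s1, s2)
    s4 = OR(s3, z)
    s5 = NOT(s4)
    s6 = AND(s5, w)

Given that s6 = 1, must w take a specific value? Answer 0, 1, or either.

s6 = AND(s5, w) must be 1, so both s5 = 1 and w = 1.
Every assignment with s6 = 1 has w = 1; there are 2 such assignment(s).
  x=0, y=0, z=0, w=1
  x=0, y=1, z=0, w=1

1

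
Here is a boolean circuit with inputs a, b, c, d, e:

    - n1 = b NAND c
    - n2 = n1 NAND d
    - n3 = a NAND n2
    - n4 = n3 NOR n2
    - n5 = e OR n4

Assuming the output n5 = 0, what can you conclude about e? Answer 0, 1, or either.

n5 = e OR n4 must be 0, so both e = 0 and n4 = 0.
Every assignment with n5 = 0 has e = 0; there are 16 such assignment(s).

0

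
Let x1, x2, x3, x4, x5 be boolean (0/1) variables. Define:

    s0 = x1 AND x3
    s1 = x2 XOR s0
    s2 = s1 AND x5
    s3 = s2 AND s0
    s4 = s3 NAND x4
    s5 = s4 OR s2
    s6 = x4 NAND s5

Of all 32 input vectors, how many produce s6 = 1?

16

s6 = x4 NAND s5 must be 1, so at least one of x4, s5 is 0.
Enumerating the 32 input combinations, 16 give s6 = 1 and 16 give s6 = 0.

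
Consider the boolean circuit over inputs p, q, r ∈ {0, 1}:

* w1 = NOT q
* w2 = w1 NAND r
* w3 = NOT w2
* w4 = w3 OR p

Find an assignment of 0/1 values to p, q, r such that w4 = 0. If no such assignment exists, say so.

w4 = w3 OR p must be 0, so both w3 = 0 and p = 0.
Check with p=0, q=1, r=0:
w1 = NOT q = NOT 1 = 0
w2 = w1 NAND r = 0 NAND 0 = 1
w3 = NOT w2 = NOT 1 = 0
w4 = w3 OR p = 0 OR 0 = 0
So w4 = 0 as required.

p=0, q=1, r=0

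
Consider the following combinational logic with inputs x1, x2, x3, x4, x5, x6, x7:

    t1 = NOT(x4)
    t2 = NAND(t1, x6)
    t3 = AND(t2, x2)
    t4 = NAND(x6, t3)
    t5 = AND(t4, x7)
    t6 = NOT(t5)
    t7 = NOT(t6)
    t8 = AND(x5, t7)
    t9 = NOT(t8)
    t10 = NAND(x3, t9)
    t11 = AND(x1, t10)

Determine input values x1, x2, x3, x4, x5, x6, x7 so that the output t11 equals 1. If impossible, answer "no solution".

x1=1 x2=1 x3=0 x4=0 x5=1 x6=0 x7=0

t11 = AND(x1, t10) must be 1, so both x1 = 1 and t10 = 1.
Check with x1=1 x2=1 x3=0 x4=0 x5=1 x6=0 x7=0:
t1 = NOT(x4) = NOT 0 = 1
t2 = NAND(t1, x6) = NAND(1, 0) = 1
t3 = AND(t2, x2) = AND(1, 1) = 1
t4 = NAND(x6, t3) = NAND(0, 1) = 1
t5 = AND(t4, x7) = AND(1, 0) = 0
t6 = NOT(t5) = NOT 0 = 1
t7 = NOT(t6) = NOT 1 = 0
t8 = AND(x5, t7) = AND(1, 0) = 0
t9 = NOT(t8) = NOT 0 = 1
t10 = NAND(x3, t9) = NAND(0, 1) = 1
t11 = AND(x1, t10) = AND(1, 1) = 1
So t11 = 1 as required.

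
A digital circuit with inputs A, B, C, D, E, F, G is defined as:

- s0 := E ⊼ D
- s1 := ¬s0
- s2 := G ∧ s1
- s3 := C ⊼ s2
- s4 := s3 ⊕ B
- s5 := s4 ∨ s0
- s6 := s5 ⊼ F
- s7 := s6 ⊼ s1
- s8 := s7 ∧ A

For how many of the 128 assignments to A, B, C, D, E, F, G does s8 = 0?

s8 = s7 ∧ A must be 0, so at least one of s7, A is 0.
Enumerating the 128 input combinations, 76 give s8 = 0 and 52 give s8 = 1.

76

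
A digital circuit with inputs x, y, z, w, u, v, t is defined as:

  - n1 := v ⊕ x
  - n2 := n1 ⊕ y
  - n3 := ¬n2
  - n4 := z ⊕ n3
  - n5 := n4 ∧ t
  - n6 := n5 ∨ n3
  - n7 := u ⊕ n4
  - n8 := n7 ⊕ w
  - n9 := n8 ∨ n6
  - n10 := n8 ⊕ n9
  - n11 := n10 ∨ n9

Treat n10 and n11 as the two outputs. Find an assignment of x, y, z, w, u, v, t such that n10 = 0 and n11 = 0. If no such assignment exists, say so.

x=0 y=1 z=1 w=1 u=0 v=0 t=0

Check with x=0 y=1 z=1 w=1 u=0 v=0 t=0:
n1 = v ⊕ x = 0 ⊕ 0 = 0
n2 = n1 ⊕ y = 0 ⊕ 1 = 1
n3 = ¬n2 = ¬1 = 0
n4 = z ⊕ n3 = 1 ⊕ 0 = 1
n5 = n4 ∧ t = 1 ∧ 0 = 0
n6 = n5 ∨ n3 = 0 ∨ 0 = 0
n7 = u ⊕ n4 = 0 ⊕ 1 = 1
n8 = n7 ⊕ w = 1 ⊕ 1 = 0
n9 = n8 ∨ n6 = 0 ∨ 0 = 0
n10 = n8 ⊕ n9 = 0 ⊕ 0 = 0
n11 = n10 ∨ n9 = 0 ∨ 0 = 0
So n10 = 0 and n11 = 0.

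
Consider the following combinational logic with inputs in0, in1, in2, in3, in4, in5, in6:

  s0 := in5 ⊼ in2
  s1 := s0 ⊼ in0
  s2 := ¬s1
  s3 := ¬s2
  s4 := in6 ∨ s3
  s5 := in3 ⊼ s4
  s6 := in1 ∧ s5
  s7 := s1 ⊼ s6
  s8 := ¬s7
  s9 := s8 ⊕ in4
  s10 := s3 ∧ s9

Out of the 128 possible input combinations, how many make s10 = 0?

88

s10 = s3 ∧ s9 must be 0, so at least one of s3, s9 is 0.
Enumerating the 128 input combinations, 88 give s10 = 0 and 40 give s10 = 1.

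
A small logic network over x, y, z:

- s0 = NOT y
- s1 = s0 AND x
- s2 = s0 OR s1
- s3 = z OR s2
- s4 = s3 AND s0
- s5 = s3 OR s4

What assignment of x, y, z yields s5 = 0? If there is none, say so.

s5 = s3 OR s4 must be 0, so both s3 = 0 and s4 = 0.
Check with x=0 y=1 z=0:
s0 = NOT y = NOT 1 = 0
s1 = s0 AND x = 0 AND 0 = 0
s2 = s0 OR s1 = 0 OR 0 = 0
s3 = z OR s2 = 0 OR 0 = 0
s4 = s3 AND s0 = 0 AND 0 = 0
s5 = s3 OR s4 = 0 OR 0 = 0
So s5 = 0 as required.

x=0 y=1 z=0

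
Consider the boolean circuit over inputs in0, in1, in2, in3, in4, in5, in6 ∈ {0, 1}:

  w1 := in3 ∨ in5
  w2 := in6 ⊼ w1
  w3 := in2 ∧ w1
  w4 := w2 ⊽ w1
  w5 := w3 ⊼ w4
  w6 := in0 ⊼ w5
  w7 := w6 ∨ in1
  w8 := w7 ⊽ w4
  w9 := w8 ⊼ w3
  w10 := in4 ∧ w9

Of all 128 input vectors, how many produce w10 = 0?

70

w10 = in4 ∧ w9 must be 0, so at least one of in4, w9 is 0.
Enumerating the 128 input combinations, 70 give w10 = 0 and 58 give w10 = 1.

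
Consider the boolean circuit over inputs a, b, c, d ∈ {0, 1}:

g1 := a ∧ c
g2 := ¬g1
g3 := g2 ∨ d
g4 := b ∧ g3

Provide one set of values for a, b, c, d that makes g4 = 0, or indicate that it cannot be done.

g4 = b ∧ g3 must be 0, so at least one of b, g3 is 0.
Check with a=0 b=0 c=1 d=0:
g1 = a ∧ c = 0 ∧ 1 = 0
g2 = ¬g1 = ¬0 = 1
g3 = g2 ∨ d = 1 ∨ 0 = 1
g4 = b ∧ g3 = 0 ∧ 1 = 0
So g4 = 0 as required.

a=0 b=0 c=1 d=0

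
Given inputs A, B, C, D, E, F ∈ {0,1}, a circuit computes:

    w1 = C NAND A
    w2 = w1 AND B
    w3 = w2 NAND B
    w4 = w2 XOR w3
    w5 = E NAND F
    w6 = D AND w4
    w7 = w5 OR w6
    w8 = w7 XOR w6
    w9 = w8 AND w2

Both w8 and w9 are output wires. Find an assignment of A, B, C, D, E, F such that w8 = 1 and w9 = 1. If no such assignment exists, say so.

Check with A=0, B=1, C=1, D=0, E=0, F=1:
w1 = C NAND A = 1 NAND 0 = 1
w2 = w1 AND B = 1 AND 1 = 1
w3 = w2 NAND B = 1 NAND 1 = 0
w4 = w2 XOR w3 = 1 XOR 0 = 1
w5 = E NAND F = 0 NAND 1 = 1
w6 = D AND w4 = 0 AND 1 = 0
w7 = w5 OR w6 = 1 OR 0 = 1
w8 = w7 XOR w6 = 1 XOR 0 = 1
w9 = w8 AND w2 = 1 AND 1 = 1
So w8 = 1 and w9 = 1.

A=0, B=1, C=1, D=0, E=0, F=1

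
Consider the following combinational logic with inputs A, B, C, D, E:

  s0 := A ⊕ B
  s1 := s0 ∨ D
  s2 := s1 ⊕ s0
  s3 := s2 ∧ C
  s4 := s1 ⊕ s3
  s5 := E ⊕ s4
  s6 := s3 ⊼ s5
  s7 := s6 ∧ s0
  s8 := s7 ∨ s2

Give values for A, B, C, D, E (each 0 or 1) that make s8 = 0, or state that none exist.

A=0, B=0, C=0, D=0, E=1

s8 = s7 ∨ s2 must be 0, so both s7 = 0 and s2 = 0.
s7 = s6 ∧ s0 must be 0, so at least one of s6, s0 is 0.
Check with A=0, B=0, C=0, D=0, E=1:
s0 = A ⊕ B = 0 ⊕ 0 = 0
s1 = s0 ∨ D = 0 ∨ 0 = 0
s2 = s1 ⊕ s0 = 0 ⊕ 0 = 0
s3 = s2 ∧ C = 0 ∧ 0 = 0
s4 = s1 ⊕ s3 = 0 ⊕ 0 = 0
s5 = E ⊕ s4 = 1 ⊕ 0 = 1
s6 = s3 ⊼ s5 = 0 ⊼ 1 = 1
s7 = s6 ∧ s0 = 1 ∧ 0 = 0
s8 = s7 ∨ s2 = 0 ∨ 0 = 0
So s8 = 0 as required.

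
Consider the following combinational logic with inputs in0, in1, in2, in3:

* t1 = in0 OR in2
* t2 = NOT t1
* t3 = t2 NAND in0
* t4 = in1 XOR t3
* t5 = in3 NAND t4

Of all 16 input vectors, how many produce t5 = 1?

t5 = in3 NAND t4 must be 1, so at least one of in3, t4 is 0.
Enumerating the 16 input combinations, 12 give t5 = 1 and 4 give t5 = 0.

12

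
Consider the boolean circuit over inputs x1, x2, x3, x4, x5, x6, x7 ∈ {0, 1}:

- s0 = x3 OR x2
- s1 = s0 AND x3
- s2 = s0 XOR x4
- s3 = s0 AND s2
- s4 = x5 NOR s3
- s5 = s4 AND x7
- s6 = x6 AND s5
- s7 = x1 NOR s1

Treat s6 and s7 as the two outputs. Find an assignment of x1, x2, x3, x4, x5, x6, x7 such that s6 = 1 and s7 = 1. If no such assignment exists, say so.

x1=0 x2=1 x3=0 x4=1 x5=0 x6=1 x7=1

Check with x1=0 x2=1 x3=0 x4=1 x5=0 x6=1 x7=1:
s0 = x3 OR x2 = 0 OR 1 = 1
s1 = s0 AND x3 = 1 AND 0 = 0
s2 = s0 XOR x4 = 1 XOR 1 = 0
s3 = s0 AND s2 = 1 AND 0 = 0
s4 = x5 NOR s3 = 0 NOR 0 = 1
s5 = s4 AND x7 = 1 AND 1 = 1
s6 = x6 AND s5 = 1 AND 1 = 1
s7 = x1 NOR s1 = 0 NOR 0 = 1
So s6 = 1 and s7 = 1.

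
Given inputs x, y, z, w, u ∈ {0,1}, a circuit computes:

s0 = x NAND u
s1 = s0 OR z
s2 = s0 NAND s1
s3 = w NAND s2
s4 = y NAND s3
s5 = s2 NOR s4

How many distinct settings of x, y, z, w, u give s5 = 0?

s5 = s2 NOR s4 must be 0, so at least one of s2, s4 is 1.
Enumerating the 32 input combinations, 20 give s5 = 0 and 12 give s5 = 1.

20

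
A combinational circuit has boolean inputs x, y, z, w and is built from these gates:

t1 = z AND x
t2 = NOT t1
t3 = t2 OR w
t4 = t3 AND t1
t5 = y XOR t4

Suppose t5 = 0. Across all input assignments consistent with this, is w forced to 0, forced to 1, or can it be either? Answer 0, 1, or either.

Both values of w occur among assignments with t5 = 0:
  w=0: x=0, y=0, z=0, w=0
  w=1: x=0, y=0, z=0, w=1

either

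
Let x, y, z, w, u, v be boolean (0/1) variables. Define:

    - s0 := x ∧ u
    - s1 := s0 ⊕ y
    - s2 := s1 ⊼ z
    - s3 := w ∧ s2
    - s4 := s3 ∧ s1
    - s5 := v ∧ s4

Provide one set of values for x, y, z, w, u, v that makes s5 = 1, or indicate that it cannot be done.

x=1, y=1, z=0, w=1, u=0, v=1

Check with x=1, y=1, z=0, w=1, u=0, v=1:
s0 = x ∧ u = 1 ∧ 0 = 0
s1 = s0 ⊕ y = 0 ⊕ 1 = 1
s2 = s1 ⊼ z = 1 ⊼ 0 = 1
s3 = w ∧ s2 = 1 ∧ 1 = 1
s4 = s3 ∧ s1 = 1 ∧ 1 = 1
s5 = v ∧ s4 = 1 ∧ 1 = 1
So s5 = 1 as required.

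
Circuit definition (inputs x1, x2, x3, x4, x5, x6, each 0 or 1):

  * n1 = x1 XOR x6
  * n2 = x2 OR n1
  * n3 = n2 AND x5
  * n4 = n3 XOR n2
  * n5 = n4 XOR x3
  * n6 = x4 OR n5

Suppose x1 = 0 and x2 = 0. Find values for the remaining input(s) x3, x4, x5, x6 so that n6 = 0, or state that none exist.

n6 = x4 OR n5 must be 0, so both x4 = 0 and n5 = 0.
Check with x1 = 0 and x2 = 0 and x3=0, x4=0, x5=1, x6=0:
n1 = x1 XOR x6 = 0 XOR 0 = 0
n2 = x2 OR n1 = 0 OR 0 = 0
n3 = n2 AND x5 = 0 AND 1 = 0
n4 = n3 XOR n2 = 0 XOR 0 = 0
n5 = n4 XOR x3 = 0 XOR 0 = 0
n6 = x4 OR n5 = 0 OR 0 = 0
So n6 = 0.

x3=0 x4=0 x5=1 x6=0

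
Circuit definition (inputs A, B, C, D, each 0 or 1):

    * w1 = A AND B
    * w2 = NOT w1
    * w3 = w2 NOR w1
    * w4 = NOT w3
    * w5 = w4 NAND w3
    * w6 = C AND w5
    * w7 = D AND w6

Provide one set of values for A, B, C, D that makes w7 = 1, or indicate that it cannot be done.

Check with A=0 B=0 C=1 D=1:
w1 = A AND B = 0 AND 0 = 0
w2 = NOT w1 = NOT 0 = 1
w3 = w2 NOR w1 = 1 NOR 0 = 0
w4 = NOT w3 = NOT 0 = 1
w5 = w4 NAND w3 = 1 NAND 0 = 1
w6 = C AND w5 = 1 AND 1 = 1
w7 = D AND w6 = 1 AND 1 = 1
So w7 = 1 as required.

A=0 B=0 C=1 D=1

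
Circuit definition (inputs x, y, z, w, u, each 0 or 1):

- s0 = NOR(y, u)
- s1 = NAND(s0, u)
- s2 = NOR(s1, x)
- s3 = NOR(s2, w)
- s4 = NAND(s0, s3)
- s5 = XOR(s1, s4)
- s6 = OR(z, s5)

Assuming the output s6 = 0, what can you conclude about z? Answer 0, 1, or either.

s6 = OR(z, s5) must be 0, so both z = 0 and s5 = 0.
s5 = XOR(s1, s4) must be 0, so s1 and s4 are equal.
Every assignment with s6 = 0 has z = 0; there are 14 such assignment(s).

0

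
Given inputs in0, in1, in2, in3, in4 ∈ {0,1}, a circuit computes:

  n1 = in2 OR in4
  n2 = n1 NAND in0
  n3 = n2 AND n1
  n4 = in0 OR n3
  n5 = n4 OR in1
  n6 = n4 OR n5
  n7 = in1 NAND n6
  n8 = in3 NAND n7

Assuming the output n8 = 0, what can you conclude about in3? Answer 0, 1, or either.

1

n8 = in3 NAND n7 must be 0, so both in3 = 1 and n7 = 1.
n7 = in1 NAND n6 must be 1, so at least one of in1, n6 is 0.
Every assignment with n8 = 0 has in3 = 1; there are 8 such assignment(s).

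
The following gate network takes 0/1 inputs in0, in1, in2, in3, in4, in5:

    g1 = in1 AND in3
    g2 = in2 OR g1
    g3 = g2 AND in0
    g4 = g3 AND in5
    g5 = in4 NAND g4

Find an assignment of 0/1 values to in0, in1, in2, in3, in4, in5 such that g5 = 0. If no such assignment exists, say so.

g5 = in4 NAND g4 must be 0, so both in4 = 1 and g4 = 1.
g4 = g3 AND in5 must be 1, so both g3 = 1 and in5 = 1.
g3 = g2 AND in0 must be 1, so both g2 = 1 and in0 = 1.
Check with in0=1, in1=1, in2=1, in3=1, in4=1, in5=1:
g1 = in1 AND in3 = 1 AND 1 = 1
g2 = in2 OR g1 = 1 OR 1 = 1
g3 = g2 AND in0 = 1 AND 1 = 1
g4 = g3 AND in5 = 1 AND 1 = 1
g5 = in4 NAND g4 = 1 NAND 1 = 0
So g5 = 0 as required.

in0=1, in1=1, in2=1, in3=1, in4=1, in5=1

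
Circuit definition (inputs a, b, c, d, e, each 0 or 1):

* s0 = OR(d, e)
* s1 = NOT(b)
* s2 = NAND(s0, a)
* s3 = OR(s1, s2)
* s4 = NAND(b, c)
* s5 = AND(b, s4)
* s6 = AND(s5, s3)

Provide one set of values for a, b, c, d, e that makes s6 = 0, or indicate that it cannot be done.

s6 = AND(s5, s3) must be 0, so at least one of s5, s3 is 0.
Check with a=1 b=0 c=1 d=0 e=0:
s0 = OR(d, e) = OR(0, 0) = 0
s1 = NOT(b) = NOT 0 = 1
s2 = NAND(s0, a) = NAND(0, 1) = 1
s3 = OR(s1, s2) = OR(1, 1) = 1
s4 = NAND(b, c) = NAND(0, 1) = 1
s5 = AND(b, s4) = AND(0, 1) = 0
s6 = AND(s5, s3) = AND(0, 1) = 0
So s6 = 0 as required.

a=1 b=0 c=1 d=0 e=0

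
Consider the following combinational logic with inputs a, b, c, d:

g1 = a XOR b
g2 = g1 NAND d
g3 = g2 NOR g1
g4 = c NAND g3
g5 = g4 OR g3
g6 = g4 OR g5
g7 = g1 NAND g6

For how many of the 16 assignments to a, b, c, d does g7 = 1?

g7 = g1 NAND g6 must be 1, so at least one of g1, g6 is 0.
Enumerating the 16 input combinations, 8 give g7 = 1 and 8 give g7 = 0.

8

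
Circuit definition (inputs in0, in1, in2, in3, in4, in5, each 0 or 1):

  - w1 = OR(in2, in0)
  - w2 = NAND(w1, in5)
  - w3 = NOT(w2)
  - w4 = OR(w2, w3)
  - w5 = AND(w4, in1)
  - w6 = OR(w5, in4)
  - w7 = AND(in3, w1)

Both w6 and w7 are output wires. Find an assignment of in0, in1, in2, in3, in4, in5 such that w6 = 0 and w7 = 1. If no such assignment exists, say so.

Check with in0=1 in1=0 in2=0 in3=1 in4=0 in5=1:
w1 = OR(in2, in0) = OR(0, 1) = 1
w2 = NAND(w1, in5) = NAND(1, 1) = 0
w3 = NOT(w2) = NOT 0 = 1
w4 = OR(w2, w3) = OR(0, 1) = 1
w5 = AND(w4, in1) = AND(1, 0) = 0
w6 = OR(w5, in4) = OR(0, 0) = 0
w7 = AND(in3, w1) = AND(1, 1) = 1
So w6 = 0 and w7 = 1.

in0=1 in1=0 in2=0 in3=1 in4=0 in5=1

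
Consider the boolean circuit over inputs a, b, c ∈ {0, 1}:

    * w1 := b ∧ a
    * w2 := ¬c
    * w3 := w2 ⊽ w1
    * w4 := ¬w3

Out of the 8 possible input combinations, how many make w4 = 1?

5

w4 = ¬w3 must be 1, so w3 = 0.
Satisfying assignments:
  a=0, b=0, c=0
  a=0, b=1, c=0
  a=1, b=0, c=0
  a=1, b=1, c=0
  a=1, b=1, c=1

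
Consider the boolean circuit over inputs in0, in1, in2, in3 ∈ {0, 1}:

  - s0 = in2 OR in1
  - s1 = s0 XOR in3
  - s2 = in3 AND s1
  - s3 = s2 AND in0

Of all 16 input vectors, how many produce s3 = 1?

s3 = s2 AND in0 must be 1, so both s2 = 1 and in0 = 1.
s2 = in3 AND s1 must be 1, so both in3 = 1 and s1 = 1.
s1 = s0 XOR in3 must be 1, so s0 and in3 differ.
Satisfying assignments:
  in0=1, in1=0, in2=0, in3=1

1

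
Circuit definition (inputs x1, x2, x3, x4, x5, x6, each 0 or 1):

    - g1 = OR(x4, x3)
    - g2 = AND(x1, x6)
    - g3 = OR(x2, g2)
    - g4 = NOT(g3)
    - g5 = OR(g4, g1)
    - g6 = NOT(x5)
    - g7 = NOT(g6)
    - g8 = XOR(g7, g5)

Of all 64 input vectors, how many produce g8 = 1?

32

g8 = XOR(g7, g5) must be 1, so g7 and g5 differ.
Enumerating the 64 input combinations, 32 give g8 = 1 and 32 give g8 = 0.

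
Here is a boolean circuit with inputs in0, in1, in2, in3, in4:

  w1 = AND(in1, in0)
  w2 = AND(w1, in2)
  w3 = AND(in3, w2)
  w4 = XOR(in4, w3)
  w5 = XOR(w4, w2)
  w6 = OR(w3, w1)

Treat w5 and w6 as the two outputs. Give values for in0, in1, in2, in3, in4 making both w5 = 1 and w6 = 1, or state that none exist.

in0=1, in1=1, in2=0, in3=1, in4=1

Check with in0=1, in1=1, in2=0, in3=1, in4=1:
w1 = AND(in1, in0) = AND(1, 1) = 1
w2 = AND(w1, in2) = AND(1, 0) = 0
w3 = AND(in3, w2) = AND(1, 0) = 0
w4 = XOR(in4, w3) = XOR(1, 0) = 1
w5 = XOR(w4, w2) = XOR(1, 0) = 1
w6 = OR(w3, w1) = OR(0, 1) = 1
So w5 = 1 and w6 = 1.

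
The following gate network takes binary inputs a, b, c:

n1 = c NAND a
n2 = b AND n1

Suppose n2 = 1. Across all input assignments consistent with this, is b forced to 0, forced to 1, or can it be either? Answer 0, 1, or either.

1

n2 = b AND n1 must be 1, so both b = 1 and n1 = 1.
n1 = c NAND a must be 1, so at least one of c, a is 0.
Every assignment with n2 = 1 has b = 1; there are 3 such assignment(s).
  a=0, b=1, c=0
  a=0, b=1, c=1
  a=1, b=1, c=0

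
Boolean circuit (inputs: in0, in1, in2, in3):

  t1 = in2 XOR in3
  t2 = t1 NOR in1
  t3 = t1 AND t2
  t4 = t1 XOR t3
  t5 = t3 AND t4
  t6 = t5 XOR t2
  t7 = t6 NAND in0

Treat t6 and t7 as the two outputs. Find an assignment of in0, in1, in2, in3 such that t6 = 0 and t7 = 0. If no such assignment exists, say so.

no solution exists

Across all 16 input combinations, none give both t6 = 0 and t7 = 0.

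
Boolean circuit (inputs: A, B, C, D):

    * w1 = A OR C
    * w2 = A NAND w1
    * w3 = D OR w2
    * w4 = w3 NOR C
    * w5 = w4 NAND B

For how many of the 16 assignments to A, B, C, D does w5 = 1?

15

w5 = w4 NAND B must be 1, so at least one of w4, B is 0.
Enumerating the 16 input combinations, 15 give w5 = 1 and 1 give w5 = 0.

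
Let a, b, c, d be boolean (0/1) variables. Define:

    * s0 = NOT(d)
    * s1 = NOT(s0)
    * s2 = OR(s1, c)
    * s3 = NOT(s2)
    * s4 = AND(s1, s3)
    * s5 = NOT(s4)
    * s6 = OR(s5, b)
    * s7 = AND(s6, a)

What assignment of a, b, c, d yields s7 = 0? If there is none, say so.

s7 = AND(s6, a) must be 0, so at least one of s6, a is 0.
Check with a=0, b=0, c=0, d=1:
s0 = NOT(d) = NOT 1 = 0
s1 = NOT(s0) = NOT 0 = 1
s2 = OR(s1, c) = OR(1, 0) = 1
s3 = NOT(s2) = NOT 1 = 0
s4 = AND(s1, s3) = AND(1, 0) = 0
s5 = NOT(s4) = NOT 0 = 1
s6 = OR(s5, b) = OR(1, 0) = 1
s7 = AND(s6, a) = AND(1, 0) = 0
So s7 = 0 as required.

a=0, b=0, c=0, d=1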